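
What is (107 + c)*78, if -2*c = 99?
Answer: 4485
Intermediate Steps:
c = -99/2 (c = -1/2*99 = -99/2 ≈ -49.500)
(107 + c)*78 = (107 - 99/2)*78 = (115/2)*78 = 4485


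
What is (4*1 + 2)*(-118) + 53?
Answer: -655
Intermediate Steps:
(4*1 + 2)*(-118) + 53 = (4 + 2)*(-118) + 53 = 6*(-118) + 53 = -708 + 53 = -655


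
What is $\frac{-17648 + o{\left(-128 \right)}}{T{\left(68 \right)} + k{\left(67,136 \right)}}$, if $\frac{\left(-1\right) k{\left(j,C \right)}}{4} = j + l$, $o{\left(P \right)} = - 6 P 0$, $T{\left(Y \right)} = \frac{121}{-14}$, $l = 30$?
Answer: $\frac{247072}{5553} \approx 44.493$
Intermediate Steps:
$T{\left(Y \right)} = - \frac{121}{14}$ ($T{\left(Y \right)} = 121 \left(- \frac{1}{14}\right) = - \frac{121}{14}$)
$o{\left(P \right)} = 0$
$k{\left(j,C \right)} = -120 - 4 j$ ($k{\left(j,C \right)} = - 4 \left(j + 30\right) = - 4 \left(30 + j\right) = -120 - 4 j$)
$\frac{-17648 + o{\left(-128 \right)}}{T{\left(68 \right)} + k{\left(67,136 \right)}} = \frac{-17648 + 0}{- \frac{121}{14} - 388} = - \frac{17648}{- \frac{121}{14} - 388} = - \frac{17648}{- \frac{5553}{14}} = \left(-17648\right) \left(- \frac{14}{5553}\right) = \frac{247072}{5553}$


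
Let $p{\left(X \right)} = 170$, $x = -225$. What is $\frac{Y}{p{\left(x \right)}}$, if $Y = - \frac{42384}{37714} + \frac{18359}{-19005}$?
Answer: $- \frac{748949623}{60924138450} \approx -0.012293$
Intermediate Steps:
$Y = - \frac{748949623}{358377285}$ ($Y = \left(-42384\right) \frac{1}{37714} + 18359 \left(- \frac{1}{19005}\right) = - \frac{21192}{18857} - \frac{18359}{19005} = - \frac{748949623}{358377285} \approx -2.0898$)
$\frac{Y}{p{\left(x \right)}} = - \frac{748949623}{358377285 \cdot 170} = \left(- \frac{748949623}{358377285}\right) \frac{1}{170} = - \frac{748949623}{60924138450}$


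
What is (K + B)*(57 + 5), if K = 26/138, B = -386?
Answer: -1650502/69 ≈ -23920.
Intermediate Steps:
K = 13/69 (K = 26*(1/138) = 13/69 ≈ 0.18841)
(K + B)*(57 + 5) = (13/69 - 386)*(57 + 5) = -26621/69*62 = -1650502/69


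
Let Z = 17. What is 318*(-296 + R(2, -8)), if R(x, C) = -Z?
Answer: -99534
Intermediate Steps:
R(x, C) = -17 (R(x, C) = -1*17 = -17)
318*(-296 + R(2, -8)) = 318*(-296 - 17) = 318*(-313) = -99534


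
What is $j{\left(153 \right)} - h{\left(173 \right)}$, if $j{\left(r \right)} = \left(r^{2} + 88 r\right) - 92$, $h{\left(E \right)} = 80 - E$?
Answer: $36874$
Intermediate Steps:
$j{\left(r \right)} = -92 + r^{2} + 88 r$
$j{\left(153 \right)} - h{\left(173 \right)} = \left(-92 + 153^{2} + 88 \cdot 153\right) - \left(80 - 173\right) = \left(-92 + 23409 + 13464\right) - \left(80 - 173\right) = 36781 - -93 = 36781 + 93 = 36874$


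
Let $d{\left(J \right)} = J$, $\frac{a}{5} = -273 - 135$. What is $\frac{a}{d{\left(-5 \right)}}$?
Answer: $408$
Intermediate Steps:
$a = -2040$ ($a = 5 \left(-273 - 135\right) = 5 \left(-408\right) = -2040$)
$\frac{a}{d{\left(-5 \right)}} = - \frac{2040}{-5} = \left(-2040\right) \left(- \frac{1}{5}\right) = 408$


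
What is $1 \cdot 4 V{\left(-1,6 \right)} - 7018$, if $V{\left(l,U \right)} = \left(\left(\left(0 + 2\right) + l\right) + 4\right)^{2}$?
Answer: $-6918$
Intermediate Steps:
$V{\left(l,U \right)} = \left(6 + l\right)^{2}$ ($V{\left(l,U \right)} = \left(\left(2 + l\right) + 4\right)^{2} = \left(6 + l\right)^{2}$)
$1 \cdot 4 V{\left(-1,6 \right)} - 7018 = 1 \cdot 4 \left(6 - 1\right)^{2} - 7018 = 4 \cdot 5^{2} - 7018 = 4 \cdot 25 - 7018 = 100 - 7018 = -6918$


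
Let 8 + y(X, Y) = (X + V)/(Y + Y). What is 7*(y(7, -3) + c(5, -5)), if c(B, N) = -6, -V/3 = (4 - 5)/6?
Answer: -427/4 ≈ -106.75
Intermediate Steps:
V = ½ (V = -3*(4 - 5)/6 = -(-1)/2 = -3*(-⅙) = ½ ≈ 0.50000)
y(X, Y) = -8 + (½ + X)/(2*Y) (y(X, Y) = -8 + (X + ½)/(Y + Y) = -8 + (½ + X)/((2*Y)) = -8 + (½ + X)*(1/(2*Y)) = -8 + (½ + X)/(2*Y))
7*(y(7, -3) + c(5, -5)) = 7*((¼)*(1 - 32*(-3) + 2*7)/(-3) - 6) = 7*((¼)*(-⅓)*(1 + 96 + 14) - 6) = 7*((¼)*(-⅓)*111 - 6) = 7*(-37/4 - 6) = 7*(-61/4) = -427/4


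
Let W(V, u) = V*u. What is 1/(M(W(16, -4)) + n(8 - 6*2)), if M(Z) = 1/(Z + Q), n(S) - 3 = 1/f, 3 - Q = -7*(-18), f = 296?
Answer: 55352/165947 ≈ 0.33355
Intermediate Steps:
Q = -123 (Q = 3 - (-7)*(-18) = 3 - 1*126 = 3 - 126 = -123)
n(S) = 889/296 (n(S) = 3 + 1/296 = 889/296)
M(Z) = 1/(-123 + Z) (M(Z) = 1/(Z - 123) = 1/(-123 + Z))
1/(M(W(16, -4)) + n(8 - 6*2)) = 1/(1/(-123 + 16*(-4)) + 889/296) = 1/(1/(-123 - 64) + 889/296) = 1/(1/(-187) + 889/296) = 1/(-1/187 + 889/296) = 1/(165947/55352) = 55352/165947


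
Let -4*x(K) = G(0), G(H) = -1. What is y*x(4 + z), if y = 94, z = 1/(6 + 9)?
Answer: 47/2 ≈ 23.500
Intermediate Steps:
z = 1/15 ≈ 0.066667
x(K) = 1/4 (x(K) = -1/4*(-1) = 1/4)
y*x(4 + z) = 94*(1/4) = 47/2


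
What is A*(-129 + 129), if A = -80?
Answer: 0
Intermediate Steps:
A*(-129 + 129) = -80*(-129 + 129) = -80*0 = 0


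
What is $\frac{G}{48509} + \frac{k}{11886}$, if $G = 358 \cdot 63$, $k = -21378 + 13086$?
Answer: $- \frac{124916}{536851} \approx -0.23268$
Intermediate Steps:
$k = -8292$
$G = 22554$
$\frac{G}{48509} + \frac{k}{11886} = \frac{22554}{48509} - \frac{8292}{11886} = 22554 \cdot \frac{1}{48509} - \frac{1382}{1981} = \frac{126}{271} - \frac{1382}{1981} = - \frac{124916}{536851}$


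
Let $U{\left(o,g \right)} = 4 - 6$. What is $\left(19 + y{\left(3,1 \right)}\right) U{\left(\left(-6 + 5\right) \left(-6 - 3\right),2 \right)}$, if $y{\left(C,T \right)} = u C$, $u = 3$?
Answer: $-56$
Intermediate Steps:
$y{\left(C,T \right)} = 3 C$
$U{\left(o,g \right)} = -2$ ($U{\left(o,g \right)} = 4 - 6 = -2$)
$\left(19 + y{\left(3,1 \right)}\right) U{\left(\left(-6 + 5\right) \left(-6 - 3\right),2 \right)} = \left(19 + 3 \cdot 3\right) \left(-2\right) = \left(19 + 9\right) \left(-2\right) = 28 \left(-2\right) = -56$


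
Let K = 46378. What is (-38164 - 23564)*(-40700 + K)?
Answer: -350491584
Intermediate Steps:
(-38164 - 23564)*(-40700 + K) = (-38164 - 23564)*(-40700 + 46378) = -61728*5678 = -350491584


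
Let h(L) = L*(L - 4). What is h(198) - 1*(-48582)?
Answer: 86994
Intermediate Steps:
h(L) = L*(-4 + L)
h(198) - 1*(-48582) = 198*(-4 + 198) - 1*(-48582) = 198*194 + 48582 = 38412 + 48582 = 86994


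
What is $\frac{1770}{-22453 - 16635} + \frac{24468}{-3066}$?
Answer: $- \frac{11450381}{1426712} \approx -8.0257$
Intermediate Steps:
$\frac{1770}{-22453 - 16635} + \frac{24468}{-3066} = \frac{1770}{-39088} + 24468 \left(- \frac{1}{3066}\right) = 1770 \left(- \frac{1}{39088}\right) - \frac{4078}{511} = - \frac{885}{19544} - \frac{4078}{511} = - \frac{11450381}{1426712}$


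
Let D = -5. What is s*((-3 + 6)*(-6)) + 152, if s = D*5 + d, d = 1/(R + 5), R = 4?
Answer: 600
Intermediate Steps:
d = ⅑ (d = 1/(4 + 5) = 1/9 = ⅑ ≈ 0.11111)
s = -224/9 (s = -5*5 + ⅑ = -25 + ⅑ = -224/9 ≈ -24.889)
s*((-3 + 6)*(-6)) + 152 = -224*(-3 + 6)*(-6)/9 + 152 = -224*(-6)/3 + 152 = -224/9*(-18) + 152 = 448 + 152 = 600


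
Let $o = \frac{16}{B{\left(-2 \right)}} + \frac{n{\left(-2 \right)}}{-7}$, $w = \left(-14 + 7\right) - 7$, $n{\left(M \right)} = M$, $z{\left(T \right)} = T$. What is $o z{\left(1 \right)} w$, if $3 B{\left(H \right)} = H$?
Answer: $332$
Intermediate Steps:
$w = -14$ ($w = -7 - 7 = -14$)
$B{\left(H \right)} = \frac{H}{3}$
$o = - \frac{166}{7}$ ($o = \frac{16}{\frac{1}{3} \left(-2\right)} - \frac{2}{-7} = \frac{16}{- \frac{2}{3}} - - \frac{2}{7} = 16 \left(- \frac{3}{2}\right) + \frac{2}{7} = -24 + \frac{2}{7} = - \frac{166}{7} \approx -23.714$)
$o z{\left(1 \right)} w = \left(- \frac{166}{7}\right) 1 \left(-14\right) = \left(- \frac{166}{7}\right) \left(-14\right) = 332$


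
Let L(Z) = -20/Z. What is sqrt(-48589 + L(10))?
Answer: 3*I*sqrt(5399) ≈ 220.43*I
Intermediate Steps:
sqrt(-48589 + L(10)) = sqrt(-48589 - 20/10) = sqrt(-48589 - 20*1/10) = sqrt(-48589 - 2) = sqrt(-48591) = 3*I*sqrt(5399)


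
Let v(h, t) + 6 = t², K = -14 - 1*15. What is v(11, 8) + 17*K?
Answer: -435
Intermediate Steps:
K = -29 (K = -14 - 15 = -29)
v(h, t) = -6 + t²
v(11, 8) + 17*K = (-6 + 8²) + 17*(-29) = (-6 + 64) - 493 = 58 - 493 = -435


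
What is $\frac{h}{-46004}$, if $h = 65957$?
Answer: $- \frac{65957}{46004} \approx -1.4337$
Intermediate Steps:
$\frac{h}{-46004} = \frac{65957}{-46004} = 65957 \left(- \frac{1}{46004}\right) = - \frac{65957}{46004}$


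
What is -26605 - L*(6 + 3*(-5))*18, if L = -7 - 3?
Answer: -28225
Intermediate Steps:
L = -10
-26605 - L*(6 + 3*(-5))*18 = -26605 - (-10*(6 + 3*(-5)))*18 = -26605 - (-10*(6 - 15))*18 = -26605 - (-10*(-9))*18 = -26605 - 90*18 = -26605 - 1*1620 = -26605 - 1620 = -28225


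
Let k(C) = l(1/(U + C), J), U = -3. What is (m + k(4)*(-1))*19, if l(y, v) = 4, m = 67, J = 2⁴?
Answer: 1197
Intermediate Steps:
J = 16
k(C) = 4
(m + k(4)*(-1))*19 = (67 + 4*(-1))*19 = (67 - 4)*19 = 63*19 = 1197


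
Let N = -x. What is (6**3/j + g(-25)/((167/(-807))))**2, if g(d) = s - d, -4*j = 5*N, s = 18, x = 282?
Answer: 66108071091969/1540170025 ≈ 42923.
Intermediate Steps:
N = -282 (N = -1*282 = -282)
j = 705/2 (j = -5*(-282)/4 = -1/4*(-1410) = 705/2 ≈ 352.50)
g(d) = 18 - d
(6**3/j + g(-25)/((167/(-807))))**2 = (6**3/(705/2) + (18 - 1*(-25))/((167/(-807))))**2 = (216*(2/705) + (18 + 25)/((167*(-1/807))))**2 = (144/235 + 43/(-167/807))**2 = (144/235 + 43*(-807/167))**2 = (144/235 - 34701/167)**2 = (-8130687/39245)**2 = 66108071091969/1540170025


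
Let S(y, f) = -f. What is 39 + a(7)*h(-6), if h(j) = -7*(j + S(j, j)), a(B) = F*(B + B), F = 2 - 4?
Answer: 39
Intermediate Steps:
F = -2
a(B) = -4*B (a(B) = -2*(B + B) = -4*B)
h(j) = 0 (h(j) = -7*(j - j) = -7*0 = 0)
39 + a(7)*h(-6) = 39 - 4*7*0 = 39 - 28*0 = 39 + 0 = 39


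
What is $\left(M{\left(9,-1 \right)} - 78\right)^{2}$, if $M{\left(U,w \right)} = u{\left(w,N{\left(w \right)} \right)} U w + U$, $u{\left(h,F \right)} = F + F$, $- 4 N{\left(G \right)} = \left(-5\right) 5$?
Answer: $\frac{131769}{4} \approx 32942.0$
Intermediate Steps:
$N{\left(G \right)} = \frac{25}{4}$ ($N{\left(G \right)} = - \frac{\left(-5\right) 5}{4} = \left(- \frac{1}{4}\right) \left(-25\right) = \frac{25}{4}$)
$u{\left(h,F \right)} = 2 F$
$M{\left(U,w \right)} = U + \frac{25 U w}{2}$ ($M{\left(U,w \right)} = 2 \cdot \frac{25}{4} U w + U = \frac{25 U}{2} w + U = \frac{25 U w}{2} + U = U + \frac{25 U w}{2}$)
$\left(M{\left(9,-1 \right)} - 78\right)^{2} = \left(\frac{1}{2} \cdot 9 \left(2 + 25 \left(-1\right)\right) - 78\right)^{2} = \left(\frac{1}{2} \cdot 9 \left(2 - 25\right) - 78\right)^{2} = \left(\frac{1}{2} \cdot 9 \left(-23\right) - 78\right)^{2} = \left(- \frac{207}{2} - 78\right)^{2} = \left(- \frac{363}{2}\right)^{2} = \frac{131769}{4}$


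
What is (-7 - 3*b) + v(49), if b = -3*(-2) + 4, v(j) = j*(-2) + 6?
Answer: -129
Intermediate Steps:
v(j) = 6 - 2*j (v(j) = -2*j + 6 = 6 - 2*j)
b = 10 (b = 6 + 4 = 10)
(-7 - 3*b) + v(49) = (-7 - 3*10) + (6 - 2*49) = (-7 - 30) + (6 - 98) = -37 - 92 = -129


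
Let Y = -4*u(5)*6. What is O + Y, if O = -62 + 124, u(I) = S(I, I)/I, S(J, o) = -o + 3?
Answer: 358/5 ≈ 71.600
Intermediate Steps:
S(J, o) = 3 - o
u(I) = (3 - I)/I
Y = 48/5 (Y = -4*(3 - 1*5)/5*6 = -4*(3 - 5)/5*6 = -4*(-2)/5*6 = -4*(-⅖)*6 = (8/5)*6 = 48/5 ≈ 9.6000)
O = 62
O + Y = 62 + 48/5 = 358/5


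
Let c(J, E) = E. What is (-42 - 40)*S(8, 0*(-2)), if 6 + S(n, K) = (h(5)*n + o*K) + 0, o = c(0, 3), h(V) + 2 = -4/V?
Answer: 11644/5 ≈ 2328.8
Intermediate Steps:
h(V) = -2 - 4/V
o = 3
S(n, K) = -6 + 3*K - 14*n/5 (S(n, K) = -6 + (((-2 - 4/5)*n + 3*K) + 0) = -6 + (((-2 - 4*⅕)*n + 3*K) + 0) = -6 + (((-2 - ⅘)*n + 3*K) + 0) = -6 + ((-14*n/5 + 3*K) + 0) = -6 + ((3*K - 14*n/5) + 0) = -6 + (3*K - 14*n/5) = -6 + 3*K - 14*n/5)
(-42 - 40)*S(8, 0*(-2)) = (-42 - 40)*(-6 + 3*(0*(-2)) - 14/5*8) = -82*(-6 + 3*0 - 112/5) = -82*(-6 + 0 - 112/5) = -82*(-142/5) = 11644/5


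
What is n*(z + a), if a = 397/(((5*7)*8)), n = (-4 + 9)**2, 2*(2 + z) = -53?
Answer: -37915/56 ≈ -677.05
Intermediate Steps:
z = -57/2 (z = -2 + (1/2)*(-53) = -2 - 53/2 = -57/2 ≈ -28.500)
n = 25 (n = 5**2 = 25)
a = 397/280 (a = 397/((35*8)) = 397/280 ≈ 1.4179)
n*(z + a) = 25*(-57/2 + 397/280) = 25*(-7583/280) = -37915/56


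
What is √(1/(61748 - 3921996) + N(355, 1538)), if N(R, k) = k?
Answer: √5729632371003226/1930124 ≈ 39.217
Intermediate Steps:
√(1/(61748 - 3921996) + N(355, 1538)) = √(1/(61748 - 3921996) + 1538) = √(1/(-3860248) + 1538) = √(-1/3860248 + 1538) = √(5937061423/3860248) = √5729632371003226/1930124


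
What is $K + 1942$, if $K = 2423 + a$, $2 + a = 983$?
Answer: $5346$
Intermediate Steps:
$a = 981$ ($a = -2 + 983 = 981$)
$K = 3404$ ($K = 2423 + 981 = 3404$)
$K + 1942 = 3404 + 1942 = 5346$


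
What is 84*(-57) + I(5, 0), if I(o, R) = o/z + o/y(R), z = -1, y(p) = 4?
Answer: -19167/4 ≈ -4791.8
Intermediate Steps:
I(o, R) = -3*o/4 (I(o, R) = o/(-1) + o/4 = o*(-1) + o*(1/4) = -o + o/4 = -3*o/4)
84*(-57) + I(5, 0) = 84*(-57) - 3/4*5 = -4788 - 15/4 = -19167/4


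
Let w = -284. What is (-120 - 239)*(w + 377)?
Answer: -33387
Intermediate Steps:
(-120 - 239)*(w + 377) = (-120 - 239)*(-284 + 377) = -359*93 = -33387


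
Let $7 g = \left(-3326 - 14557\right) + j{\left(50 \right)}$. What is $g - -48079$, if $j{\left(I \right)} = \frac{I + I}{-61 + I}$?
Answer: $\frac{3505270}{77} \approx 45523.0$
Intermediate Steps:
$j{\left(I \right)} = \frac{2 I}{-61 + I}$
$g = - \frac{196813}{77}$ ($g = \frac{\left(-3326 - 14557\right) + 2 \cdot 50 \frac{1}{-61 + 50}}{7} = \frac{-17883 + 2 \cdot 50 \frac{1}{-11}}{7} = \frac{-17883 + 2 \cdot 50 \left(- \frac{1}{11}\right)}{7} = \frac{-17883 - \frac{100}{11}}{7} = \frac{1}{7} \left(- \frac{196813}{11}\right) = - \frac{196813}{77} \approx -2556.0$)
$g - -48079 = - \frac{196813}{77} - -48079 = - \frac{196813}{77} + 48079 = \frac{3505270}{77}$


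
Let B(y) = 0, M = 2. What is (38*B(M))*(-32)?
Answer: 0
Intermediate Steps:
(38*B(M))*(-32) = (38*0)*(-32) = 0*(-32) = 0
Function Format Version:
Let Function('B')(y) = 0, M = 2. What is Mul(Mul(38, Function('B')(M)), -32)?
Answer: 0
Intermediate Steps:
Mul(Mul(38, Function('B')(M)), -32) = Mul(Mul(38, 0), -32) = Mul(0, -32) = 0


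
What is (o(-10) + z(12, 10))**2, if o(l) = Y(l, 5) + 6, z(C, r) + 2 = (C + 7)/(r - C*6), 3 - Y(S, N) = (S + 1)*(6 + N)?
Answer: 42941809/3844 ≈ 11171.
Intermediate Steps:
Y(S, N) = 3 - (1 + S)*(6 + N) (Y(S, N) = 3 - (S + 1)*(6 + N) = 3 - (1 + S)*(6 + N))
z(C, r) = -2 + (7 + C)/(r - 6*C) (z(C, r) = -2 + (C + 7)/(r - C*6) = -2 + (7 + C)/(r - 6*C))
o(l) = -2 - 11*l (o(l) = (-3 - 1*5 - 6*l - 1*5*l) + 6 = (-3 - 5 - 6*l - 5*l) + 6 = (-8 - 11*l) + 6 = -2 - 11*l)
(o(-10) + z(12, 10))**2 = ((-2 - 11*(-10)) + (-7 - 13*12 + 2*10)/(-1*10 + 6*12))**2 = ((-2 + 110) + (-7 - 156 + 20)/(-10 + 72))**2 = (108 - 143/62)**2 = (6553/62)**2 = 42941809/3844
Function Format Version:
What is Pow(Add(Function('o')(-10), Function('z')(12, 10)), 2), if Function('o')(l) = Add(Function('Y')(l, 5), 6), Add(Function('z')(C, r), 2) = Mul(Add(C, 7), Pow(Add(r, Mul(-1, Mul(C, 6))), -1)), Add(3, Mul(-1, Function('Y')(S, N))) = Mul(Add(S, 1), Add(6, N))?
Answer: Rational(42941809, 3844) ≈ 11171.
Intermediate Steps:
Function('Y')(S, N) = Add(3, Mul(-1, Add(1, S), Add(6, N))) (Function('Y')(S, N) = Add(3, Mul(-1, Mul(Add(S, 1), Add(6, N)))) = Add(3, Mul(-1, Mul(Add(1, S), Add(6, N)))) = Add(3, Mul(-1, Add(1, S), Add(6, N))))
Function('z')(C, r) = Add(-2, Mul(Pow(Add(r, Mul(-6, C)), -1), Add(7, C))) (Function('z')(C, r) = Add(-2, Mul(Add(C, 7), Pow(Add(r, Mul(-1, Mul(C, 6))), -1))) = Add(-2, Mul(Add(7, C), Pow(Add(r, Mul(-1, Mul(6, C))), -1))) = Add(-2, Mul(Add(7, C), Pow(Add(r, Mul(-6, C)), -1))) = Add(-2, Mul(Pow(Add(r, Mul(-6, C)), -1), Add(7, C))))
Function('o')(l) = Add(-2, Mul(-11, l)) (Function('o')(l) = Add(Add(-3, Mul(-1, 5), Mul(-6, l), Mul(-1, 5, l)), 6) = Add(Add(-3, -5, Mul(-6, l), Mul(-5, l)), 6) = Add(Add(-8, Mul(-11, l)), 6) = Add(-2, Mul(-11, l)))
Pow(Add(Function('o')(-10), Function('z')(12, 10)), 2) = Pow(Add(Add(-2, Mul(-11, -10)), Mul(Pow(Add(Mul(-1, 10), Mul(6, 12)), -1), Add(-7, Mul(-13, 12), Mul(2, 10)))), 2) = Pow(Add(Add(-2, 110), Mul(Pow(Add(-10, 72), -1), Add(-7, -156, 20))), 2) = Pow(Add(108, Mul(Pow(62, -1), -143)), 2) = Pow(Add(108, Mul(Rational(1, 62), -143)), 2) = Pow(Add(108, Rational(-143, 62)), 2) = Pow(Rational(6553, 62), 2) = Rational(42941809, 3844)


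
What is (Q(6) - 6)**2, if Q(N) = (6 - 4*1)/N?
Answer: 289/9 ≈ 32.111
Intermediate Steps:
Q(N) = 2/N (Q(N) = (6 - 4)/N = 2/N)
(Q(6) - 6)**2 = (2/6 - 6)**2 = (2*(1/6) - 6)**2 = (1/3 - 6)**2 = (-17/3)**2 = 289/9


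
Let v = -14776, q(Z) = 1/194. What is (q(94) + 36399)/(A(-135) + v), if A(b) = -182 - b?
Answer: -7061407/2875662 ≈ -2.4556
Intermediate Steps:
q(Z) = 1/194
(q(94) + 36399)/(A(-135) + v) = (1/194 + 36399)/((-182 - 1*(-135)) - 14776) = 7061407/(194*((-182 + 135) - 14776)) = 7061407/(194*(-47 - 14776)) = (7061407/194)/(-14823) = (7061407/194)*(-1/14823) = -7061407/2875662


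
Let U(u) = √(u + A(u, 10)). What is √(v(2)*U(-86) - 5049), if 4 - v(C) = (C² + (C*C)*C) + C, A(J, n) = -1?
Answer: √(-5049 - 10*I*√87) ≈ 0.6563 - 71.059*I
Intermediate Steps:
v(C) = 4 - C - C² - C³ (v(C) = 4 - ((C² + (C*C)*C) + C) = 4 - ((C² + C²*C) + C) = 4 - ((C² + C³) + C) = 4 - (C + C² + C³) = 4 + (-C - C² - C³) = 4 - C - C² - C³)
U(u) = √(-1 + u) (U(u) = √(u - 1) = √(-1 + u))
√(v(2)*U(-86) - 5049) = √((4 - 1*2 - 1*2² - 1*2³)*√(-1 - 86) - 5049) = √((4 - 2 - 1*4 - 1*8)*√(-87) - 5049) = √((4 - 2 - 4 - 8)*(I*√87) - 5049) = √(-10*I*√87 - 5049) = √(-5049 - 10*I*√87)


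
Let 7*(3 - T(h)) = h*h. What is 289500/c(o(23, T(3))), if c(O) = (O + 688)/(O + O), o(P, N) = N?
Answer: 1737000/1207 ≈ 1439.1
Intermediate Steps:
T(h) = 3 - h**2/7 (T(h) = 3 - h*h/7 = 3 - h**2/7)
c(O) = (688 + O)/(2*O) (c(O) = (688 + O)/((2*O)) = (688 + O)*(1/(2*O)) = (688 + O)/(2*O))
289500/c(o(23, T(3))) = 289500/(((688 + (3 - 1/7*3**2))/(2*(3 - 1/7*3**2)))) = 289500/(((688 + (3 - 1/7*9))/(2*(3 - 1/7*9)))) = 289500/(((688 + (3 - 9/7))/(2*(3 - 9/7)))) = 289500/(((688 + 12/7)/(2*(12/7)))) = 289500/(((1/2)*(7/12)*(4828/7))) = 289500/(1207/6) = 289500*(6/1207) = 1737000/1207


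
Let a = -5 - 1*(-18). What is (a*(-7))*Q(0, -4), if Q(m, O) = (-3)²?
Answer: -819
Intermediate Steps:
Q(m, O) = 9
a = 13 (a = -5 + 18 = 13)
(a*(-7))*Q(0, -4) = (13*(-7))*9 = -91*9 = -819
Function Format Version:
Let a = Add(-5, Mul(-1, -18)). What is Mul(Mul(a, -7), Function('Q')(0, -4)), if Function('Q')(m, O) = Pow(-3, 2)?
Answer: -819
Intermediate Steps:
Function('Q')(m, O) = 9
a = 13 (a = Add(-5, 18) = 13)
Mul(Mul(a, -7), Function('Q')(0, -4)) = Mul(Mul(13, -7), 9) = Mul(-91, 9) = -819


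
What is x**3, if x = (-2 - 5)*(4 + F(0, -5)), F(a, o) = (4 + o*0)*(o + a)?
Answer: 1404928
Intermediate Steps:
F(a, o) = 4*a + 4*o (F(a, o) = (4 + 0)*(a + o) = 4*(a + o) = 4*a + 4*o)
x = 112 (x = (-2 - 5)*(4 + (4*0 + 4*(-5))) = -7*(4 + (0 - 20)) = -7*(4 - 20) = -7*(-16) = 112)
x**3 = 112**3 = 1404928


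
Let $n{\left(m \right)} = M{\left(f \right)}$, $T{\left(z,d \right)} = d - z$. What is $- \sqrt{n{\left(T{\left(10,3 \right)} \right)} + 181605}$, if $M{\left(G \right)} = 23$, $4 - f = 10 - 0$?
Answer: $- 2 \sqrt{45407} \approx -426.18$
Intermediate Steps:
$f = -6$ ($f = 4 - \left(10 - 0\right) = 4 - \left(10 + 0\right) = 4 - 10 = -6$)
$n{\left(m \right)} = 23$
$- \sqrt{n{\left(T{\left(10,3 \right)} \right)} + 181605} = - \sqrt{23 + 181605} = - \sqrt{181628} = - 2 \sqrt{45407}$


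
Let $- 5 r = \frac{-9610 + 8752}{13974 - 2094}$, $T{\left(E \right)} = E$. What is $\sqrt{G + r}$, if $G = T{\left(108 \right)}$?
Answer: $\frac{\sqrt{97213}}{30} \approx 10.393$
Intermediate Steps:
$G = 108$
$r = \frac{13}{900}$ ($r = - \frac{\left(-9610 + 8752\right) \frac{1}{13974 - 2094}}{5} = - \frac{\left(-858\right) \frac{1}{11880}}{5} = \left(- \frac{1}{5}\right) \left(- \frac{13}{180}\right) = \frac{13}{900} \approx 0.014444$)
$\sqrt{G + r} = \sqrt{108 + \frac{13}{900}} = \sqrt{\frac{97213}{900}} = \frac{\sqrt{97213}}{30}$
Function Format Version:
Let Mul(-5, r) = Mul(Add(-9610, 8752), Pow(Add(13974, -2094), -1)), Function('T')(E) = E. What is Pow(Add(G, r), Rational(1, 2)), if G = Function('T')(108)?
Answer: Mul(Rational(1, 30), Pow(97213, Rational(1, 2))) ≈ 10.393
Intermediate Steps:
G = 108
r = Rational(13, 900) (r = Mul(Rational(-1, 5), Mul(Add(-9610, 8752), Pow(Add(13974, -2094), -1))) = Mul(Rational(-1, 5), Mul(-858, Pow(11880, -1))) = Mul(Rational(-1, 5), Mul(-858, Rational(1, 11880))) = Mul(Rational(-1, 5), Rational(-13, 180)) = Rational(13, 900) ≈ 0.014444)
Pow(Add(G, r), Rational(1, 2)) = Pow(Add(108, Rational(13, 900)), Rational(1, 2)) = Pow(Rational(97213, 900), Rational(1, 2)) = Mul(Rational(1, 30), Pow(97213, Rational(1, 2)))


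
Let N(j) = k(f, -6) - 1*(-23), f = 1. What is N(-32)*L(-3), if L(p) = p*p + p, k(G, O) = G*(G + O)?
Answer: 108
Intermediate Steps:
N(j) = 18 (N(j) = 1*(1 - 6) - 1*(-23) = 1*(-5) + 23 = -5 + 23 = 18)
L(p) = p + p**2 (L(p) = p**2 + p = p + p**2)
N(-32)*L(-3) = 18*(-3*(1 - 3)) = 18*(-3*(-2)) = 18*6 = 108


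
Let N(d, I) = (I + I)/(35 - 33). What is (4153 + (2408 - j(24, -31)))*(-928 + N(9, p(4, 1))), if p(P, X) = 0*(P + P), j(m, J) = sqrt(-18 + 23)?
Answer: -6088608 + 928*sqrt(5) ≈ -6.0865e+6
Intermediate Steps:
j(m, J) = sqrt(5)
p(P, X) = 0 (p(P, X) = 0*(2*P) = 0)
N(d, I) = I (N(d, I) = (2*I)/2 = (2*I)*(1/2) = I)
(4153 + (2408 - j(24, -31)))*(-928 + N(9, p(4, 1))) = (4153 + (2408 - sqrt(5)))*(-928 + 0) = (6561 - sqrt(5))*(-928) = -6088608 + 928*sqrt(5)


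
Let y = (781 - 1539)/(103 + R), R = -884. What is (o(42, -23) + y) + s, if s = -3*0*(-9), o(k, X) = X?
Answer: -17205/781 ≈ -22.029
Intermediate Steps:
y = 758/781 (y = (781 - 1539)/(103 - 884) = -758/(-781) = -758*(-1/781) = 758/781 ≈ 0.97055)
s = 0 (s = 0*(-9) = 0)
(o(42, -23) + y) + s = (-23 + 758/781) + 0 = -17205/781 + 0 = -17205/781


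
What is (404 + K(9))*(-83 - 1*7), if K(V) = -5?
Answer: -35910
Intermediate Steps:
(404 + K(9))*(-83 - 1*7) = (404 - 5)*(-83 - 1*7) = 399*(-83 - 7) = 399*(-90) = -35910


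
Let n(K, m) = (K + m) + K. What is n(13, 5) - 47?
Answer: -16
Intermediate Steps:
n(K, m) = m + 2*K
n(13, 5) - 47 = (5 + 2*13) - 47 = (5 + 26) - 47 = 31 - 47 = -16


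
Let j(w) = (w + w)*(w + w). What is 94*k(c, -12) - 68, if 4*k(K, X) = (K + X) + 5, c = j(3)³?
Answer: 2192367/2 ≈ 1.0962e+6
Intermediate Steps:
j(w) = 4*w² (j(w) = (2*w)*(2*w) = 4*w²)
c = 46656 (c = (4*3²)³ = (4*9)³ = 36³ = 46656)
k(K, X) = 5/4 + K/4 + X/4 (k(K, X) = ((K + X) + 5)/4 = (5 + K + X)/4 = 5/4 + K/4 + X/4)
94*k(c, -12) - 68 = 94*(5/4 + (¼)*46656 + (¼)*(-12)) - 68 = 94*(5/4 + 11664 - 3) - 68 = 94*(46649/4) - 68 = 2192503/2 - 68 = 2192367/2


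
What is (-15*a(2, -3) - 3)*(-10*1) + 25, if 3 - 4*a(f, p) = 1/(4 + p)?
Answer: 130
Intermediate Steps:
a(f, p) = ¾ - 1/(4*(4 + p))
(-15*a(2, -3) - 3)*(-10*1) + 25 = (-15*(11 + 3*(-3))/(4*(4 - 3)) - 3)*(-10*1) + 25 = (-15*(¼)*(11 - 9)/1 - 3)*(-10) + 25 = (-15*(¼)*1*2 - 3)*(-10) + 25 = (-15/2 - 3)*(-10) + 25 = -21/2*(-10) + 25 = 105 + 25 = 130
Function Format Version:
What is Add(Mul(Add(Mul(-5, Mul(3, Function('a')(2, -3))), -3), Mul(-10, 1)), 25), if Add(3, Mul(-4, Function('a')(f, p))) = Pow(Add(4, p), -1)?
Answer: 130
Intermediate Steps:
Function('a')(f, p) = Add(Rational(3, 4), Mul(Rational(-1, 4), Pow(Add(4, p), -1)))
Add(Mul(Add(Mul(-5, Mul(3, Function('a')(2, -3))), -3), Mul(-10, 1)), 25) = Add(Mul(Add(Mul(-5, Mul(3, Mul(Rational(1, 4), Pow(Add(4, -3), -1), Add(11, Mul(3, -3))))), -3), Mul(-10, 1)), 25) = Add(Mul(Add(Mul(-5, Mul(3, Mul(Rational(1, 4), Pow(1, -1), Add(11, -9)))), -3), -10), 25) = Add(Mul(Add(Mul(-5, Mul(3, Mul(Rational(1, 4), 1, 2))), -3), -10), 25) = Add(Mul(Add(Mul(-5, Mul(3, Rational(1, 2))), -3), -10), 25) = Add(Mul(Add(Mul(-5, Rational(3, 2)), -3), -10), 25) = Add(Mul(Add(Rational(-15, 2), -3), -10), 25) = Add(Mul(Rational(-21, 2), -10), 25) = Add(105, 25) = 130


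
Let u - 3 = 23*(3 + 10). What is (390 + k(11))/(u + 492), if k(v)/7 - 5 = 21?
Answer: 286/397 ≈ 0.72040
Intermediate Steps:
u = 302 (u = 3 + 23*(3 + 10) = 3 + 23*13 = 3 + 299 = 302)
k(v) = 182 (k(v) = 35 + 7*21 = 35 + 147 = 182)
(390 + k(11))/(u + 492) = (390 + 182)/(302 + 492) = 572/794 = 572*(1/794) = 286/397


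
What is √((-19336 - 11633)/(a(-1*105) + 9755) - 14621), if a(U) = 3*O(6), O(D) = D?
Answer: I*√1396776725546/9773 ≈ 120.93*I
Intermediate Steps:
a(U) = 18 (a(U) = 3*6 = 18)
√((-19336 - 11633)/(a(-1*105) + 9755) - 14621) = √((-19336 - 11633)/(18 + 9755) - 14621) = √(-30969/9773 - 14621) = √(-142922002/9773) = I*√1396776725546/9773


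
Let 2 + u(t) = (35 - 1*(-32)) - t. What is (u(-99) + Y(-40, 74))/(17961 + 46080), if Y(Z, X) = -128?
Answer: 12/21347 ≈ 0.00056214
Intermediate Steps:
u(t) = 65 - t (u(t) = -2 + ((35 - 1*(-32)) - t) = -2 + ((35 + 32) - t) = -2 + (67 - t) = 65 - t)
(u(-99) + Y(-40, 74))/(17961 + 46080) = ((65 - 1*(-99)) - 128)/(17961 + 46080) = ((65 + 99) - 128)/64041 = (164 - 128)*(1/64041) = 36*(1/64041) = 12/21347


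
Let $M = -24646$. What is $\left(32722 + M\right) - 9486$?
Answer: $-1410$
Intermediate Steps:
$\left(32722 + M\right) - 9486 = \left(32722 - 24646\right) - 9486 = 8076 - 9486 = -1410$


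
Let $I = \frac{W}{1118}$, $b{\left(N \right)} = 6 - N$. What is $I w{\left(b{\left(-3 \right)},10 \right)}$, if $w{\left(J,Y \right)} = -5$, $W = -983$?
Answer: $\frac{4915}{1118} \approx 4.3962$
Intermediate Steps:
$I = - \frac{983}{1118} \approx -0.87925$
$I w{\left(b{\left(-3 \right)},10 \right)} = \left(- \frac{983}{1118}\right) \left(-5\right) = \frac{4915}{1118}$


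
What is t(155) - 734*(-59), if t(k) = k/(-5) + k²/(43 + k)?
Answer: 8592475/198 ≈ 43396.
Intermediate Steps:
t(k) = -k/5 + k²/(43 + k) (t(k) = k*(-⅕) + k²/(43 + k) = -k/5 + k²/(43 + k))
t(155) - 734*(-59) = (⅕)*155*(-43 + 4*155)/(43 + 155) - 734*(-59) = (⅕)*155*(-43 + 620)/198 + 43306 = (⅕)*155*(1/198)*577 + 43306 = 17887/198 + 43306 = 8592475/198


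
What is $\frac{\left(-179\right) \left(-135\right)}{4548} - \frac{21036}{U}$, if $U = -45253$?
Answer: $\frac{396403491}{68603548} \approx 5.7782$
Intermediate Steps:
$\frac{\left(-179\right) \left(-135\right)}{4548} - \frac{21036}{U} = \frac{\left(-179\right) \left(-135\right)}{4548} - \frac{21036}{-45253} = 24165 \cdot \frac{1}{4548} - - \frac{21036}{45253} = \frac{8055}{1516} + \frac{21036}{45253} = \frac{396403491}{68603548}$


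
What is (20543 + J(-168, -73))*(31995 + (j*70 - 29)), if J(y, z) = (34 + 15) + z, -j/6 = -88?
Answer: 1414292594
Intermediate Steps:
j = 528 (j = -6*(-88) = 528)
J(y, z) = 49 + z
(20543 + J(-168, -73))*(31995 + (j*70 - 29)) = (20543 + (49 - 73))*(31995 + (528*70 - 29)) = (20543 - 24)*(31995 + (36960 - 29)) = 20519*(31995 + 36931) = 20519*68926 = 1414292594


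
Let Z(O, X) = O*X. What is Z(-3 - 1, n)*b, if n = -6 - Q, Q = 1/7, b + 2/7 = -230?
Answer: -277264/49 ≈ -5658.4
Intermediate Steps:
b = -1612/7 (b = -2/7 - 230 = -1612/7 ≈ -230.29)
Q = 1/7 ≈ 0.14286
n = -43/7 (n = -6 - 1*1/7 = -6 - 1/7 = -43/7 ≈ -6.1429)
Z(-3 - 1, n)*b = ((-3 - 1)*(-43/7))*(-1612/7) = -4*(-43/7)*(-1612/7) = (172/7)*(-1612/7) = -277264/49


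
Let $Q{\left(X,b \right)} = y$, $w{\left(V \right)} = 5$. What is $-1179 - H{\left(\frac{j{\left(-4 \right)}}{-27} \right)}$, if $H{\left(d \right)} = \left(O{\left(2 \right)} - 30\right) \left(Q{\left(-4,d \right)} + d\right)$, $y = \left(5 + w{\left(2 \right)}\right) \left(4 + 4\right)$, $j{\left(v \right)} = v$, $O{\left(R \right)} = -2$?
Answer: $\frac{37415}{27} \approx 1385.7$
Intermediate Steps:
$y = 80$ ($y = \left(5 + 5\right) \left(4 + 4\right) = 10 \cdot 8 = 80$)
$Q{\left(X,b \right)} = 80$
$H{\left(d \right)} = -2560 - 32 d$ ($H{\left(d \right)} = \left(-2 - 30\right) \left(80 + d\right) = - 32 \left(80 + d\right) = -2560 - 32 d$)
$-1179 - H{\left(\frac{j{\left(-4 \right)}}{-27} \right)} = -1179 - \left(-2560 - 32 \left(- \frac{4}{-27}\right)\right) = -1179 - \left(-2560 - 32 \left(\left(-4\right) \left(- \frac{1}{27}\right)\right)\right) = -1179 - \left(-2560 - \frac{128}{27}\right) = -1179 - - \frac{69248}{27} = -1179 + \frac{69248}{27} = \frac{37415}{27}$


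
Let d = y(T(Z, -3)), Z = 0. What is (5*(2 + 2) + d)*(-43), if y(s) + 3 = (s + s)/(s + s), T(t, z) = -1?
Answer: -774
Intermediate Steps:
y(s) = -2 (y(s) = -3 + (s + s)/(s + s) = -3 + (2*s)/((2*s)) = -3 + (2*s)*(1/(2*s)) = -3 + 1 = -2)
d = -2
(5*(2 + 2) + d)*(-43) = (5*(2 + 2) - 2)*(-43) = (5*4 - 2)*(-43) = (20 - 2)*(-43) = 18*(-43) = -774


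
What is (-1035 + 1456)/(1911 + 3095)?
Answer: 421/5006 ≈ 0.084099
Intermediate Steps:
(-1035 + 1456)/(1911 + 3095) = 421/5006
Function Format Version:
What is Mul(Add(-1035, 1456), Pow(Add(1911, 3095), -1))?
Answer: Rational(421, 5006) ≈ 0.084099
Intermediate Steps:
Mul(Add(-1035, 1456), Pow(Add(1911, 3095), -1)) = Mul(421, Pow(5006, -1)) = Mul(421, Rational(1, 5006)) = Rational(421, 5006)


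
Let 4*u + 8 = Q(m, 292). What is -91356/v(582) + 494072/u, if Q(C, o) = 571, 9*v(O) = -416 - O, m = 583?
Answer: 1217618138/280937 ≈ 4334.1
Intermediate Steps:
v(O) = -416/9 - O/9 (v(O) = (-416 - O)/9 = -416/9 - O/9)
u = 563/4 (u = -2 + (¼)*571 = -2 + 571/4 = 563/4 ≈ 140.75)
-91356/v(582) + 494072/u = -91356/(-416/9 - ⅑*582) + 494072/(563/4) = -91356/(-416/9 - 194/3) + 494072*(4/563) = -91356/(-998/9) + 1976288/563 = -91356*(-9/998) + 1976288/563 = 411102/499 + 1976288/563 = 1217618138/280937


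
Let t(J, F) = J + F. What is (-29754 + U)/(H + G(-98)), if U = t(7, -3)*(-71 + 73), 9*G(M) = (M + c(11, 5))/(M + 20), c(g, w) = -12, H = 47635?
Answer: -5220423/8359970 ≈ -0.62445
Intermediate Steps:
t(J, F) = F + J
G(M) = (-12 + M)/(9*(20 + M)) (G(M) = ((M - 12)/(M + 20))/9 = ((-12 + M)/(20 + M))/9 = (-12 + M)/(9*(20 + M)))
U = 8 (U = (-3 + 7)*(-71 + 73) = 4*2 = 8)
(-29754 + U)/(H + G(-98)) = (-29754 + 8)/(47635 + (-12 - 98)/(9*(20 - 98))) = -29746/(47635 + (1/9)*(-110)/(-78)) = -29746/(47635 + (1/9)*(-1/78)*(-110)) = -29746/(47635 + 55/351) = -29746/16719940/351 = -29746*351/16719940 = -5220423/8359970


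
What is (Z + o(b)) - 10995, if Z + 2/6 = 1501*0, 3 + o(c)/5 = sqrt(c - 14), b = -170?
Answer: -33031/3 + 10*I*sqrt(46) ≈ -11010.0 + 67.823*I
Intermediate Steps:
o(c) = -15 + 5*sqrt(-14 + c) (o(c) = -15 + 5*sqrt(c - 14) = -15 + 5*sqrt(-14 + c))
Z = -1/3 (Z = -1/3 + 1501*0 = -1/3 + 0 = -1/3 ≈ -0.33333)
(Z + o(b)) - 10995 = (-1/3 + (-15 + 5*sqrt(-14 - 170))) - 10995 = (-1/3 + (-15 + 5*sqrt(-184))) - 10995 = (-1/3 + (-15 + 5*(2*I*sqrt(46)))) - 10995 = (-1/3 + (-15 + 10*I*sqrt(46))) - 10995 = (-46/3 + 10*I*sqrt(46)) - 10995 = -33031/3 + 10*I*sqrt(46)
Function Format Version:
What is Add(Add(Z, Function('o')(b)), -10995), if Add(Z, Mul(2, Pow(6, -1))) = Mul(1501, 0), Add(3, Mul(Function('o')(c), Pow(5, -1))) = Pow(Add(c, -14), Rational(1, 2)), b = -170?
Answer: Add(Rational(-33031, 3), Mul(10, I, Pow(46, Rational(1, 2)))) ≈ Add(-11010., Mul(67.823, I))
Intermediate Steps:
Function('o')(c) = Add(-15, Mul(5, Pow(Add(-14, c), Rational(1, 2)))) (Function('o')(c) = Add(-15, Mul(5, Pow(Add(c, -14), Rational(1, 2)))) = Add(-15, Mul(5, Pow(Add(-14, c), Rational(1, 2)))))
Z = Rational(-1, 3) (Z = Add(Rational(-1, 3), Mul(1501, 0)) = Add(Rational(-1, 3), 0) = Rational(-1, 3) ≈ -0.33333)
Add(Add(Z, Function('o')(b)), -10995) = Add(Add(Rational(-1, 3), Add(-15, Mul(5, Pow(Add(-14, -170), Rational(1, 2))))), -10995) = Add(Add(Rational(-1, 3), Add(-15, Mul(5, Pow(-184, Rational(1, 2))))), -10995) = Add(Add(Rational(-1, 3), Add(-15, Mul(5, Mul(2, I, Pow(46, Rational(1, 2)))))), -10995) = Add(Add(Rational(-1, 3), Add(-15, Mul(10, I, Pow(46, Rational(1, 2))))), -10995) = Add(Add(Rational(-46, 3), Mul(10, I, Pow(46, Rational(1, 2)))), -10995) = Add(Rational(-33031, 3), Mul(10, I, Pow(46, Rational(1, 2))))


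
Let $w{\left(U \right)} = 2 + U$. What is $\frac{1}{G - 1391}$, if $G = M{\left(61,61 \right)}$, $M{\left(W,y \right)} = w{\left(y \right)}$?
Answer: $- \frac{1}{1328} \approx -0.00075301$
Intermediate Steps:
$M{\left(W,y \right)} = 2 + y$
$G = 63$ ($G = 2 + 61 = 63$)
$\frac{1}{G - 1391} = \frac{1}{63 - 1391} = \frac{1}{-1328} = - \frac{1}{1328}$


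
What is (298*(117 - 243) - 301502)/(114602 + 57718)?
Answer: -33905/17232 ≈ -1.9676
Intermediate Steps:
(298*(117 - 243) - 301502)/(114602 + 57718) = (298*(-126) - 301502)/172320 = (-37548 - 301502)*(1/172320) = -339050*1/172320 = -33905/17232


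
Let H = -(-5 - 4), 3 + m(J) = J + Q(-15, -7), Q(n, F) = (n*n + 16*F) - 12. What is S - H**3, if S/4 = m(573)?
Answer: 1955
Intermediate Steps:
Q(n, F) = -12 + n**2 + 16*F (Q(n, F) = (n**2 + 16*F) - 12 = -12 + n**2 + 16*F)
m(J) = 98 + J (m(J) = -3 + (J + (-12 + (-15)**2 + 16*(-7))) = -3 + (J + (-12 + 225 - 112)) = -3 + (J + 101) = -3 + (101 + J) = 98 + J)
S = 2684 (S = 4*(98 + 573) = 4*671 = 2684)
H = 9 (H = -1*(-9) = 9)
S - H**3 = 2684 - 1*9**3 = 2684 - 1*729 = 2684 - 729 = 1955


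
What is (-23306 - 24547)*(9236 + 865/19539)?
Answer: -73809395221/167 ≈ -4.4197e+8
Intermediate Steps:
(-23306 - 24547)*(9236 + 865/19539) = -47853*(9236 + 865*(1/19539)) = -47853*(9236 + 865/19539) = -47853*180463069/19539 = -73809395221/167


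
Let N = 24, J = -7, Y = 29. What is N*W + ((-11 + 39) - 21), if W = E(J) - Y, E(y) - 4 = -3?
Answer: -665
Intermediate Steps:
E(y) = 1 (E(y) = 4 - 3 = 1)
W = -28 (W = 1 - 1*29 = 1 - 29 = -28)
N*W + ((-11 + 39) - 21) = 24*(-28) + ((-11 + 39) - 21) = -672 + (28 - 21) = -672 + 7 = -665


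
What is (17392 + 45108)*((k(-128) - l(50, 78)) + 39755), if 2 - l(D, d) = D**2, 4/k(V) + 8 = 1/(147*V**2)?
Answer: 50881471919187500/19267583 ≈ 2.6408e+9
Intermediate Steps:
k(V) = 4/(-8 + 1/(147*V**2))
l(D, d) = 2 - D**2
(17392 + 45108)*((k(-128) - l(50, 78)) + 39755) = (17392 + 45108)*((-588*(-128)**2/(-1 + 1176*(-128)**2) - (2 - 1*50**2)) + 39755) = 62500*((-588*16384/(-1 + 1176*16384) - (2 - 1*2500)) + 39755) = 62500*((-588*16384/(-1 + 19267584) - (2 - 2500)) + 39755) = 62500*((-588*16384/19267583 - 1*(-2498)) + 39755) = 62500*((-588*16384*1/19267583 + 2498) + 39755) = 62500*((-9633792/19267583 + 2498) + 39755) = 62500*(48120788542/19267583 + 39755) = 62500*(814103550707/19267583) = 50881471919187500/19267583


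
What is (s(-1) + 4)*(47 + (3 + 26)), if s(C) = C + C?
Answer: 152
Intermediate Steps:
s(C) = 2*C
(s(-1) + 4)*(47 + (3 + 26)) = (2*(-1) + 4)*(47 + (3 + 26)) = (-2 + 4)*(47 + 29) = 2*76 = 152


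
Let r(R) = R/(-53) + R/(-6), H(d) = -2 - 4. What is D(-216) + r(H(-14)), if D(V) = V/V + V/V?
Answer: 165/53 ≈ 3.1132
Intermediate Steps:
H(d) = -6
r(R) = -59*R/318 (r(R) = R*(-1/53) + R*(-⅙) = -R/53 - R/6 = -59*R/318)
D(V) = 2 (D(V) = 1 + 1 = 2)
D(-216) + r(H(-14)) = 2 - 59/318*(-6) = 2 + 59/53 = 165/53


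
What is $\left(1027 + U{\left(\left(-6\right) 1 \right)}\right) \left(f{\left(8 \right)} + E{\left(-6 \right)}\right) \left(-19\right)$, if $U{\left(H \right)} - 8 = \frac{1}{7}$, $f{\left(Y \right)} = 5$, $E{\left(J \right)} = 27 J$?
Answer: $\frac{21614818}{7} \approx 3.0878 \cdot 10^{6}$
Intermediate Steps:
$U{\left(H \right)} = \frac{57}{7}$ ($U{\left(H \right)} = 8 + \frac{1}{7} = \frac{57}{7}$)
$\left(1027 + U{\left(\left(-6\right) 1 \right)}\right) \left(f{\left(8 \right)} + E{\left(-6 \right)}\right) \left(-19\right) = \left(1027 + \frac{57}{7}\right) \left(5 + 27 \left(-6\right)\right) \left(-19\right) = \frac{7246 \left(5 - 162\right)}{7} \left(-19\right) = \frac{7246}{7} \left(-157\right) \left(-19\right) = \left(- \frac{1137622}{7}\right) \left(-19\right) = \frac{21614818}{7}$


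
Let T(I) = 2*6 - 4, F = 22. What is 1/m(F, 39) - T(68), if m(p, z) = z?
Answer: -311/39 ≈ -7.9744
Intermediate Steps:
T(I) = 8 (T(I) = 12 - 4 = 8)
1/m(F, 39) - T(68) = 1/39 - 1*8 = 1/39 - 8 = -311/39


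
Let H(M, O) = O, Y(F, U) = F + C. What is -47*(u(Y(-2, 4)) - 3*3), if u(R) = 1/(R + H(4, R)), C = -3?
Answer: 4277/10 ≈ 427.70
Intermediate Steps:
Y(F, U) = -3 + F (Y(F, U) = F - 3 = -3 + F)
u(R) = 1/(2*R) (u(R) = 1/(R + R) = 1/(2*R))
-47*(u(Y(-2, 4)) - 3*3) = -47*(1/(2*(-3 - 2)) - 3*3) = -47*((½)/(-5) - 9) = -47*((½)*(-⅕) - 9) = -47*(-⅒ - 9) = -47*(-91/10) = 4277/10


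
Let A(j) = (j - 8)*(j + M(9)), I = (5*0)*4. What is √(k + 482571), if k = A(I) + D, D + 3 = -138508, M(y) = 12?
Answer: 2*√85991 ≈ 586.48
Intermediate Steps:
I = 0 (I = 0*4 = 0)
D = -138511 (D = -3 - 138508 = -138511)
A(j) = (-8 + j)*(12 + j) (A(j) = (j - 8)*(j + 12) = (-8 + j)*(12 + j))
k = -138607 (k = (-96 + 0² + 4*0) - 138511 = (-96 + 0 + 0) - 138511 = -96 - 138511 = -138607)
√(k + 482571) = √(-138607 + 482571) = √343964 = 2*√85991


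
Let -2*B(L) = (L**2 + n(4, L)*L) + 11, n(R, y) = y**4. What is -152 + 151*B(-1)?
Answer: -1965/2 ≈ -982.50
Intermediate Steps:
B(L) = -11/2 - L**2/2 - L**5/2 (B(L) = -((L**2 + L**4*L) + 11)/2 = -((L**2 + L**5) + 11)/2 = -(11 + L**2 + L**5)/2 = -11/2 - L**2/2 - L**5/2)
-152 + 151*B(-1) = -152 + 151*(-11/2 - 1/2*(-1)**2 - 1/2*(-1)**5) = -152 + 151*(-11/2 - 1/2*1 - 1/2*(-1)) = -152 + 151*(-11/2 - 1/2 + 1/2) = -152 + 151*(-11/2) = -152 - 1661/2 = -1965/2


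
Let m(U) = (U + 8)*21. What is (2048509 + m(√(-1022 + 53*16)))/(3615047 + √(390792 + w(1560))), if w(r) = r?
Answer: (2048677 + 21*I*√174)/(3615047 + 4*√24522) ≈ 0.56661 + 7.6613e-5*I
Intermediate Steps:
m(U) = 168 + 21*U (m(U) = (8 + U)*21 = 168 + 21*U)
(2048509 + m(√(-1022 + 53*16)))/(3615047 + √(390792 + w(1560))) = (2048509 + (168 + 21*√(-1022 + 53*16)))/(3615047 + √(390792 + 1560)) = (2048509 + (168 + 21*√(-1022 + 848)))/(3615047 + √392352) = (2048509 + (168 + 21*√(-174)))/(3615047 + 4*√24522) = (2048509 + (168 + 21*(I*√174)))/(3615047 + 4*√24522) = (2048509 + (168 + 21*I*√174))/(3615047 + 4*√24522) = (2048677 + 21*I*√174)/(3615047 + 4*√24522)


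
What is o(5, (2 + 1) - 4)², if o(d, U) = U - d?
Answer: 36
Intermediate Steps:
o(5, (2 + 1) - 4)² = (((2 + 1) - 4) - 1*5)² = ((3 - 4) - 5)² = (-1 - 5)² = (-6)² = 36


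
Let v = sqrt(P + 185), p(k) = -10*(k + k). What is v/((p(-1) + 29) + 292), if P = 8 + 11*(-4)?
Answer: sqrt(149)/341 ≈ 0.035796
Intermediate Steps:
P = -36 (P = 8 - 44 = -36)
p(k) = -20*k
v = sqrt(149) (v = sqrt(-36 + 185) = sqrt(149) ≈ 12.207)
v/((p(-1) + 29) + 292) = sqrt(149)/((-20*(-1) + 29) + 292) = sqrt(149)/((20 + 29) + 292) = sqrt(149)/(49 + 292) = sqrt(149)/341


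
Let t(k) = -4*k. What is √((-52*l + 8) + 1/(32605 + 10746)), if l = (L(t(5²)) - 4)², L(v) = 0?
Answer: I*√1548550738273/43351 ≈ 28.705*I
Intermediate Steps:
l = 16 (l = (0 - 4)² = (-4)² = 16)
√((-52*l + 8) + 1/(32605 + 10746)) = √((-52*16 + 8) + 1/(32605 + 10746)) = √((-832 + 8) + 1/43351) = √(-824 + 1/43351) = √(-35721223/43351) = I*√1548550738273/43351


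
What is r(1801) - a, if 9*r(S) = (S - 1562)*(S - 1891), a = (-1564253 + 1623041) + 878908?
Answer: -940086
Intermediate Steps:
a = 937696 (a = 58788 + 878908 = 937696)
r(S) = (-1891 + S)*(-1562 + S)/9 (r(S) = ((S - 1562)*(S - 1891))/9 = ((-1562 + S)*(-1891 + S))/9 = ((-1891 + S)*(-1562 + S))/9 = (-1891 + S)*(-1562 + S)/9)
r(1801) - a = (2953742/9 - 1151/3*1801 + (⅑)*1801²) - 1*937696 = (2953742/9 - 2072951/3 + (⅑)*3243601) - 937696 = (2953742/9 - 2072951/3 + 3243601/9) - 937696 = -2390 - 937696 = -940086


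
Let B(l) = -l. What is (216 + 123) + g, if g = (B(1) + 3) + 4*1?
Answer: 345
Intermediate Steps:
g = 6 (g = (-1*1 + 3) + 4*1 = (-1 + 3) + 4 = 2 + 4 = 6)
(216 + 123) + g = (216 + 123) + 6 = 339 + 6 = 345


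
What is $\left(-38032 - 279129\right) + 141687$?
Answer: $-175474$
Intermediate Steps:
$\left(-38032 - 279129\right) + 141687 = -317161 + 141687 = -175474$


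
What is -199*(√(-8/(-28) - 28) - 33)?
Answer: 6567 - 199*I*√1358/7 ≈ 6567.0 - 1047.6*I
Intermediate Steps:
-199*(√(-8/(-28) - 28) - 33) = -199*(√(-8*(-1/28) - 28) - 33) = -199*(√(2/7 - 28) - 33) = -199*(√(-194/7) - 33) = -199*(I*√1358/7 - 33) = -199*(-33 + I*√1358/7) = 6567 - 199*I*√1358/7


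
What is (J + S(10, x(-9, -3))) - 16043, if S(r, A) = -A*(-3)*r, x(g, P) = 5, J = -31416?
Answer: -47309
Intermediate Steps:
S(r, A) = 3*A*r (S(r, A) = -(-3*A)*r = -(-3)*A*r = 3*A*r)
(J + S(10, x(-9, -3))) - 16043 = (-31416 + 3*5*10) - 16043 = (-31416 + 150) - 16043 = -31266 - 16043 = -47309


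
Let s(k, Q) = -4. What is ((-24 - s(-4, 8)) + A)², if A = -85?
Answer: 11025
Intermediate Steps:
((-24 - s(-4, 8)) + A)² = ((-24 - 1*(-4)) - 85)² = ((-24 + 4) - 85)² = (-20 - 85)² = (-105)² = 11025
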